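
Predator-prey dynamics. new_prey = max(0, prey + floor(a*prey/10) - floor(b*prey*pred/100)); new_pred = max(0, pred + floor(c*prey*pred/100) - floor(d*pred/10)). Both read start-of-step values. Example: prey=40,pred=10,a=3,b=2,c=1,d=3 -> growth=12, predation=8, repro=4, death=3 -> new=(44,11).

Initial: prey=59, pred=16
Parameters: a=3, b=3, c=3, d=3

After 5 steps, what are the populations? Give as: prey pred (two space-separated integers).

Answer: 0 36

Derivation:
Step 1: prey: 59+17-28=48; pred: 16+28-4=40
Step 2: prey: 48+14-57=5; pred: 40+57-12=85
Step 3: prey: 5+1-12=0; pred: 85+12-25=72
Step 4: prey: 0+0-0=0; pred: 72+0-21=51
Step 5: prey: 0+0-0=0; pred: 51+0-15=36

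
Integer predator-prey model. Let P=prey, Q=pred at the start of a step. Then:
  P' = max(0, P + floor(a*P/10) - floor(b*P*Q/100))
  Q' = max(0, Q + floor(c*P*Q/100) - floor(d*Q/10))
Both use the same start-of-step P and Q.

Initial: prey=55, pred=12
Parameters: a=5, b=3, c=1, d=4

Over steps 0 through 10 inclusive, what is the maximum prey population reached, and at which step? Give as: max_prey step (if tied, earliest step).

Step 1: prey: 55+27-19=63; pred: 12+6-4=14
Step 2: prey: 63+31-26=68; pred: 14+8-5=17
Step 3: prey: 68+34-34=68; pred: 17+11-6=22
Step 4: prey: 68+34-44=58; pred: 22+14-8=28
Step 5: prey: 58+29-48=39; pred: 28+16-11=33
Step 6: prey: 39+19-38=20; pred: 33+12-13=32
Step 7: prey: 20+10-19=11; pred: 32+6-12=26
Step 8: prey: 11+5-8=8; pred: 26+2-10=18
Step 9: prey: 8+4-4=8; pred: 18+1-7=12
Step 10: prey: 8+4-2=10; pred: 12+0-4=8
Max prey = 68 at step 2

Answer: 68 2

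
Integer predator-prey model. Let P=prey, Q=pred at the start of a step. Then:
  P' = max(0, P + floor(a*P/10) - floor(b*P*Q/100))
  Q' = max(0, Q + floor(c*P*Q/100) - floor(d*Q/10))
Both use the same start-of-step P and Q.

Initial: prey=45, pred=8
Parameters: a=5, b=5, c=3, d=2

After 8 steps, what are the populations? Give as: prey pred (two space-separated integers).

Step 1: prey: 45+22-18=49; pred: 8+10-1=17
Step 2: prey: 49+24-41=32; pred: 17+24-3=38
Step 3: prey: 32+16-60=0; pred: 38+36-7=67
Step 4: prey: 0+0-0=0; pred: 67+0-13=54
Step 5: prey: 0+0-0=0; pred: 54+0-10=44
Step 6: prey: 0+0-0=0; pred: 44+0-8=36
Step 7: prey: 0+0-0=0; pred: 36+0-7=29
Step 8: prey: 0+0-0=0; pred: 29+0-5=24

Answer: 0 24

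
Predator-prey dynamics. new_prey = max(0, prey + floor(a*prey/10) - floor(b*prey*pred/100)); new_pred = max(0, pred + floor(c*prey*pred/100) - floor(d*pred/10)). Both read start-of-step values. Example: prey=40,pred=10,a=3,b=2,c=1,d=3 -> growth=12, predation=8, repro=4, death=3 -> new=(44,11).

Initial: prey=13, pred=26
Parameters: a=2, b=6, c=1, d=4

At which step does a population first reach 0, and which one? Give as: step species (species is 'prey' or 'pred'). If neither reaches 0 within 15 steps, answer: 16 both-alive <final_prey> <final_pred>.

Step 1: prey: 13+2-20=0; pred: 26+3-10=19
First extinction: prey at step 1

Answer: 1 prey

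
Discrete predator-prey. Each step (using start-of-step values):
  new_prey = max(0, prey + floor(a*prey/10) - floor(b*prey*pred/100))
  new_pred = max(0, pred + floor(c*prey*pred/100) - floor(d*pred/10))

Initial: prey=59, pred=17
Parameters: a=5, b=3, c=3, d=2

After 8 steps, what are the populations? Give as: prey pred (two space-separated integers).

Step 1: prey: 59+29-30=58; pred: 17+30-3=44
Step 2: prey: 58+29-76=11; pred: 44+76-8=112
Step 3: prey: 11+5-36=0; pred: 112+36-22=126
Step 4: prey: 0+0-0=0; pred: 126+0-25=101
Step 5: prey: 0+0-0=0; pred: 101+0-20=81
Step 6: prey: 0+0-0=0; pred: 81+0-16=65
Step 7: prey: 0+0-0=0; pred: 65+0-13=52
Step 8: prey: 0+0-0=0; pred: 52+0-10=42

Answer: 0 42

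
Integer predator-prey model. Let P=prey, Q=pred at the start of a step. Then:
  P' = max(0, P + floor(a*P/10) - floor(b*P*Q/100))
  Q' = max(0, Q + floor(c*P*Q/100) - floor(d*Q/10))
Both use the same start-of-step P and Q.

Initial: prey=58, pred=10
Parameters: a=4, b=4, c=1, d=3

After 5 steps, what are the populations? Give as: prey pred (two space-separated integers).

Answer: 15 22

Derivation:
Step 1: prey: 58+23-23=58; pred: 10+5-3=12
Step 2: prey: 58+23-27=54; pred: 12+6-3=15
Step 3: prey: 54+21-32=43; pred: 15+8-4=19
Step 4: prey: 43+17-32=28; pred: 19+8-5=22
Step 5: prey: 28+11-24=15; pred: 22+6-6=22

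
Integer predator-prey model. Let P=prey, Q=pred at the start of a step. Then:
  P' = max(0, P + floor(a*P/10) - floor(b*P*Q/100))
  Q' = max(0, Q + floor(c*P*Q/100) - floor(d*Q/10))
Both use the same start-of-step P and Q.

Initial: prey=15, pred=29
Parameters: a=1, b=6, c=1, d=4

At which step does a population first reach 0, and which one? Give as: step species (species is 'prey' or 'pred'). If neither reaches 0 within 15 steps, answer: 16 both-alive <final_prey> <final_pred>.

Step 1: prey: 15+1-26=0; pred: 29+4-11=22
First extinction: prey at step 1

Answer: 1 prey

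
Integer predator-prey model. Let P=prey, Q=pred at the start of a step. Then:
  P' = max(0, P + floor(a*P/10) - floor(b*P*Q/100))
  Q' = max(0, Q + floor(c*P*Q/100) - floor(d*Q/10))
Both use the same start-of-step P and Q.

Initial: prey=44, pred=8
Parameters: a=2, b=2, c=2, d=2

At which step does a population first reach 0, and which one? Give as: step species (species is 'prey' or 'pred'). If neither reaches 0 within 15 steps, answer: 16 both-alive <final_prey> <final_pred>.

Step 1: prey: 44+8-7=45; pred: 8+7-1=14
Step 2: prey: 45+9-12=42; pred: 14+12-2=24
Step 3: prey: 42+8-20=30; pred: 24+20-4=40
Step 4: prey: 30+6-24=12; pred: 40+24-8=56
Step 5: prey: 12+2-13=1; pred: 56+13-11=58
Step 6: prey: 1+0-1=0; pred: 58+1-11=48
First extinction: prey at step 6

Answer: 6 prey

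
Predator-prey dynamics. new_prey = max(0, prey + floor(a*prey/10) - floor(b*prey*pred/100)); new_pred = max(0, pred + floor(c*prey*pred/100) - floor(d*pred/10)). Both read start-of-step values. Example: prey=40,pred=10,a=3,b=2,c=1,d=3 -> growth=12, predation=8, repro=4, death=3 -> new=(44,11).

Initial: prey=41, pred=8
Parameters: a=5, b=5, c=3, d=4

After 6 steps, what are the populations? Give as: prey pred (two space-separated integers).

Answer: 0 14

Derivation:
Step 1: prey: 41+20-16=45; pred: 8+9-3=14
Step 2: prey: 45+22-31=36; pred: 14+18-5=27
Step 3: prey: 36+18-48=6; pred: 27+29-10=46
Step 4: prey: 6+3-13=0; pred: 46+8-18=36
Step 5: prey: 0+0-0=0; pred: 36+0-14=22
Step 6: prey: 0+0-0=0; pred: 22+0-8=14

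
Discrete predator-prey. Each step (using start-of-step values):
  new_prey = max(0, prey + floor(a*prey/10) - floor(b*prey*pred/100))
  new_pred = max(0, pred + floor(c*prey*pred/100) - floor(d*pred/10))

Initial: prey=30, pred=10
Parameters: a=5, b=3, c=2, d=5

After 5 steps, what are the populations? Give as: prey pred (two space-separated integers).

Answer: 34 37

Derivation:
Step 1: prey: 30+15-9=36; pred: 10+6-5=11
Step 2: prey: 36+18-11=43; pred: 11+7-5=13
Step 3: prey: 43+21-16=48; pred: 13+11-6=18
Step 4: prey: 48+24-25=47; pred: 18+17-9=26
Step 5: prey: 47+23-36=34; pred: 26+24-13=37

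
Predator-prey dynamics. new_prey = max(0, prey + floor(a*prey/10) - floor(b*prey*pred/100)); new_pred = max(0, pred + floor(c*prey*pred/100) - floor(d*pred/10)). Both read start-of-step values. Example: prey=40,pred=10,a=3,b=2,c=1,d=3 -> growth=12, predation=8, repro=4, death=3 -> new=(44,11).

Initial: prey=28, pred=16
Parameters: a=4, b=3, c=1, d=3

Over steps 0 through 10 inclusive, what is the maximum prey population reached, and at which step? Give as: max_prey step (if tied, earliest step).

Step 1: prey: 28+11-13=26; pred: 16+4-4=16
Step 2: prey: 26+10-12=24; pred: 16+4-4=16
Step 3: prey: 24+9-11=22; pred: 16+3-4=15
Step 4: prey: 22+8-9=21; pred: 15+3-4=14
Step 5: prey: 21+8-8=21; pred: 14+2-4=12
Step 6: prey: 21+8-7=22; pred: 12+2-3=11
Step 7: prey: 22+8-7=23; pred: 11+2-3=10
Step 8: prey: 23+9-6=26; pred: 10+2-3=9
Step 9: prey: 26+10-7=29; pred: 9+2-2=9
Step 10: prey: 29+11-7=33; pred: 9+2-2=9
Max prey = 33 at step 10

Answer: 33 10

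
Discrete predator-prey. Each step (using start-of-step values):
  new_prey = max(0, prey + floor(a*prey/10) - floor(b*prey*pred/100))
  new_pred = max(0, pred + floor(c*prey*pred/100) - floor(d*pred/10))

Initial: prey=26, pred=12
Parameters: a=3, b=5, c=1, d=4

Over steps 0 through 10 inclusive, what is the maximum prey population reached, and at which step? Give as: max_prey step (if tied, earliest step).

Step 1: prey: 26+7-15=18; pred: 12+3-4=11
Step 2: prey: 18+5-9=14; pred: 11+1-4=8
Step 3: prey: 14+4-5=13; pred: 8+1-3=6
Step 4: prey: 13+3-3=13; pred: 6+0-2=4
Step 5: prey: 13+3-2=14; pred: 4+0-1=3
Step 6: prey: 14+4-2=16; pred: 3+0-1=2
Step 7: prey: 16+4-1=19; pred: 2+0-0=2
Step 8: prey: 19+5-1=23; pred: 2+0-0=2
Step 9: prey: 23+6-2=27; pred: 2+0-0=2
Step 10: prey: 27+8-2=33; pred: 2+0-0=2
Max prey = 33 at step 10

Answer: 33 10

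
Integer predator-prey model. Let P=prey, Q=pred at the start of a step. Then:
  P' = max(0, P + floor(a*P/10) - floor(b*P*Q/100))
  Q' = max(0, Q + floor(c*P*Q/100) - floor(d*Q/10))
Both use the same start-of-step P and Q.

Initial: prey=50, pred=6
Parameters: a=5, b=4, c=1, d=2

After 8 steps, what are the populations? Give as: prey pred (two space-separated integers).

Step 1: prey: 50+25-12=63; pred: 6+3-1=8
Step 2: prey: 63+31-20=74; pred: 8+5-1=12
Step 3: prey: 74+37-35=76; pred: 12+8-2=18
Step 4: prey: 76+38-54=60; pred: 18+13-3=28
Step 5: prey: 60+30-67=23; pred: 28+16-5=39
Step 6: prey: 23+11-35=0; pred: 39+8-7=40
Step 7: prey: 0+0-0=0; pred: 40+0-8=32
Step 8: prey: 0+0-0=0; pred: 32+0-6=26

Answer: 0 26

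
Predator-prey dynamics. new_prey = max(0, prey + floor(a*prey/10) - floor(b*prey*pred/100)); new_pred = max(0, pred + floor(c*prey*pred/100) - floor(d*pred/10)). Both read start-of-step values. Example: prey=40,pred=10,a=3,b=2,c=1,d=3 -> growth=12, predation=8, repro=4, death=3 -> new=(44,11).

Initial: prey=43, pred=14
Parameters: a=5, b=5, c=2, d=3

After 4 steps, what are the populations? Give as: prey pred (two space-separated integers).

Answer: 0 21

Derivation:
Step 1: prey: 43+21-30=34; pred: 14+12-4=22
Step 2: prey: 34+17-37=14; pred: 22+14-6=30
Step 3: prey: 14+7-21=0; pred: 30+8-9=29
Step 4: prey: 0+0-0=0; pred: 29+0-8=21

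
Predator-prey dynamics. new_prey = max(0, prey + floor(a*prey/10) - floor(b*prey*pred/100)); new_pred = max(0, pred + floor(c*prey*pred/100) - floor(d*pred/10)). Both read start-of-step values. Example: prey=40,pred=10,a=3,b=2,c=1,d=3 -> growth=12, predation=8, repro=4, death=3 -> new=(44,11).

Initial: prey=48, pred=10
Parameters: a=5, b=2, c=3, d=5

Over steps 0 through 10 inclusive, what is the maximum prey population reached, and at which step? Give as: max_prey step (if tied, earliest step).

Step 1: prey: 48+24-9=63; pred: 10+14-5=19
Step 2: prey: 63+31-23=71; pred: 19+35-9=45
Step 3: prey: 71+35-63=43; pred: 45+95-22=118
Step 4: prey: 43+21-101=0; pred: 118+152-59=211
Step 5: prey: 0+0-0=0; pred: 211+0-105=106
Step 6: prey: 0+0-0=0; pred: 106+0-53=53
Step 7: prey: 0+0-0=0; pred: 53+0-26=27
Step 8: prey: 0+0-0=0; pred: 27+0-13=14
Step 9: prey: 0+0-0=0; pred: 14+0-7=7
Step 10: prey: 0+0-0=0; pred: 7+0-3=4
Max prey = 71 at step 2

Answer: 71 2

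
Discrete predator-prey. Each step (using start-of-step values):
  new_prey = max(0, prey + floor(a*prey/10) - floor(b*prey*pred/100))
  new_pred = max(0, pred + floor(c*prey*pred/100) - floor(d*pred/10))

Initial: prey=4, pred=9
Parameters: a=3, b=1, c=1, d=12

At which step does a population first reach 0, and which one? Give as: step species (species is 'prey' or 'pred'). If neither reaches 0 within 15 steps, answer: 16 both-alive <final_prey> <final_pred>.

Answer: 1 pred

Derivation:
Step 1: prey: 4+1-0=5; pred: 9+0-10=0
First extinction: pred at step 1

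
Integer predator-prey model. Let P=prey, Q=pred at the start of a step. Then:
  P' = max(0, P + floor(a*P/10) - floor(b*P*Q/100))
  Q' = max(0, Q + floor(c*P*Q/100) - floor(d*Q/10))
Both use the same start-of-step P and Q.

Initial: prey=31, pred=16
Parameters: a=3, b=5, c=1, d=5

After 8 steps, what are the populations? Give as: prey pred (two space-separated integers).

Answer: 28 1

Derivation:
Step 1: prey: 31+9-24=16; pred: 16+4-8=12
Step 2: prey: 16+4-9=11; pred: 12+1-6=7
Step 3: prey: 11+3-3=11; pred: 7+0-3=4
Step 4: prey: 11+3-2=12; pred: 4+0-2=2
Step 5: prey: 12+3-1=14; pred: 2+0-1=1
Step 6: prey: 14+4-0=18; pred: 1+0-0=1
Step 7: prey: 18+5-0=23; pred: 1+0-0=1
Step 8: prey: 23+6-1=28; pred: 1+0-0=1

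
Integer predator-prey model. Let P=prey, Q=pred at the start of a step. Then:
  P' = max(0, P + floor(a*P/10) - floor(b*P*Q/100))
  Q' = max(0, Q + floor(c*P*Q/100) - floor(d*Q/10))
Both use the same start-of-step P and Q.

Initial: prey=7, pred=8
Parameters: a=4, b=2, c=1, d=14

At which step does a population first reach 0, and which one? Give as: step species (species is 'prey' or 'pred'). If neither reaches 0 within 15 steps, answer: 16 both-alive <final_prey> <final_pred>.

Answer: 1 pred

Derivation:
Step 1: prey: 7+2-1=8; pred: 8+0-11=0
First extinction: pred at step 1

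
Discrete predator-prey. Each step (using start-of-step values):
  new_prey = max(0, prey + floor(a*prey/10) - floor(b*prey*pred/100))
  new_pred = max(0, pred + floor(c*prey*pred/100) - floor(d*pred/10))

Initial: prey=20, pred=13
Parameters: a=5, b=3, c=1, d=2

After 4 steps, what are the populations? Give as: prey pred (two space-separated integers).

Answer: 31 16

Derivation:
Step 1: prey: 20+10-7=23; pred: 13+2-2=13
Step 2: prey: 23+11-8=26; pred: 13+2-2=13
Step 3: prey: 26+13-10=29; pred: 13+3-2=14
Step 4: prey: 29+14-12=31; pred: 14+4-2=16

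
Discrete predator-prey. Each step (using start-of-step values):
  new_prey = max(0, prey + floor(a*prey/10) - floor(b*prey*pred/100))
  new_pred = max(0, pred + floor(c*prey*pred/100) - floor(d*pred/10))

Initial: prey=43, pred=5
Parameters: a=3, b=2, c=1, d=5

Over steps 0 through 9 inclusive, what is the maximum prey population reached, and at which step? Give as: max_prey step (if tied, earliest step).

Answer: 111 7

Derivation:
Step 1: prey: 43+12-4=51; pred: 5+2-2=5
Step 2: prey: 51+15-5=61; pred: 5+2-2=5
Step 3: prey: 61+18-6=73; pred: 5+3-2=6
Step 4: prey: 73+21-8=86; pred: 6+4-3=7
Step 5: prey: 86+25-12=99; pred: 7+6-3=10
Step 6: prey: 99+29-19=109; pred: 10+9-5=14
Step 7: prey: 109+32-30=111; pred: 14+15-7=22
Step 8: prey: 111+33-48=96; pred: 22+24-11=35
Step 9: prey: 96+28-67=57; pred: 35+33-17=51
Max prey = 111 at step 7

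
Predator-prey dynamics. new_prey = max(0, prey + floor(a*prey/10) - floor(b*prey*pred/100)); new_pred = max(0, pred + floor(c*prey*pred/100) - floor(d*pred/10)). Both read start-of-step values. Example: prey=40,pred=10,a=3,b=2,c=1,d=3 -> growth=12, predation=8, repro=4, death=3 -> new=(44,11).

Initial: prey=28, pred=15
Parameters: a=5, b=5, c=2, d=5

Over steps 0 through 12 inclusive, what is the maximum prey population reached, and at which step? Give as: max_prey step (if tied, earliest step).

Answer: 95 12

Derivation:
Step 1: prey: 28+14-21=21; pred: 15+8-7=16
Step 2: prey: 21+10-16=15; pred: 16+6-8=14
Step 3: prey: 15+7-10=12; pred: 14+4-7=11
Step 4: prey: 12+6-6=12; pred: 11+2-5=8
Step 5: prey: 12+6-4=14; pred: 8+1-4=5
Step 6: prey: 14+7-3=18; pred: 5+1-2=4
Step 7: prey: 18+9-3=24; pred: 4+1-2=3
Step 8: prey: 24+12-3=33; pred: 3+1-1=3
Step 9: prey: 33+16-4=45; pred: 3+1-1=3
Step 10: prey: 45+22-6=61; pred: 3+2-1=4
Step 11: prey: 61+30-12=79; pred: 4+4-2=6
Step 12: prey: 79+39-23=95; pred: 6+9-3=12
Max prey = 95 at step 12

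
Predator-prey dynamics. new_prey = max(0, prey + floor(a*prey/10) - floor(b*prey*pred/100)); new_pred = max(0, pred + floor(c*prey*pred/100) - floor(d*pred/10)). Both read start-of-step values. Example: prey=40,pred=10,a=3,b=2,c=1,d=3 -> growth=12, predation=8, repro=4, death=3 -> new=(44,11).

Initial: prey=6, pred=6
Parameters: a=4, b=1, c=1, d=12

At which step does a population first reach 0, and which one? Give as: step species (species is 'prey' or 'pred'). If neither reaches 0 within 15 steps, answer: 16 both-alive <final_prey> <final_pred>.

Answer: 1 pred

Derivation:
Step 1: prey: 6+2-0=8; pred: 6+0-7=0
First extinction: pred at step 1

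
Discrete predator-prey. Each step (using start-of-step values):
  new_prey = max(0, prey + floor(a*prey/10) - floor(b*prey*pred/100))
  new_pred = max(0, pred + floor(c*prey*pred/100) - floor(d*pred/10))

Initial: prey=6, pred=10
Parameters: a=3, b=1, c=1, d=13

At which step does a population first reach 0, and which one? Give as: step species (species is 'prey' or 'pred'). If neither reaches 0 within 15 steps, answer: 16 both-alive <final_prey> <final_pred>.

Answer: 1 pred

Derivation:
Step 1: prey: 6+1-0=7; pred: 10+0-13=0
First extinction: pred at step 1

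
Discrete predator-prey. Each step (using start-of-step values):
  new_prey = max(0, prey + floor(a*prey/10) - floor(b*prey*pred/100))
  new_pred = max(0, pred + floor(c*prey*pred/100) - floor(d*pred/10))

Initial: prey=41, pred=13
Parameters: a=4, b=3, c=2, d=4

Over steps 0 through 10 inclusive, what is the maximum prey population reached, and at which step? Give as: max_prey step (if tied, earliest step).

Step 1: prey: 41+16-15=42; pred: 13+10-5=18
Step 2: prey: 42+16-22=36; pred: 18+15-7=26
Step 3: prey: 36+14-28=22; pred: 26+18-10=34
Step 4: prey: 22+8-22=8; pred: 34+14-13=35
Step 5: prey: 8+3-8=3; pred: 35+5-14=26
Step 6: prey: 3+1-2=2; pred: 26+1-10=17
Step 7: prey: 2+0-1=1; pred: 17+0-6=11
Step 8: prey: 1+0-0=1; pred: 11+0-4=7
Step 9: prey: 1+0-0=1; pred: 7+0-2=5
Step 10: prey: 1+0-0=1; pred: 5+0-2=3
Max prey = 42 at step 1

Answer: 42 1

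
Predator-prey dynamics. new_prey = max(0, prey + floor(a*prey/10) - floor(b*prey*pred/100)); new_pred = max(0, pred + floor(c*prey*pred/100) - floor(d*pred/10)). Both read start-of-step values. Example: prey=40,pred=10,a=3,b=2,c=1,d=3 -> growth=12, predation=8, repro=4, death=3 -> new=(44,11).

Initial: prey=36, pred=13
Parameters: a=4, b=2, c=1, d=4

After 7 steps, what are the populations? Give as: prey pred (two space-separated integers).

Answer: 69 30

Derivation:
Step 1: prey: 36+14-9=41; pred: 13+4-5=12
Step 2: prey: 41+16-9=48; pred: 12+4-4=12
Step 3: prey: 48+19-11=56; pred: 12+5-4=13
Step 4: prey: 56+22-14=64; pred: 13+7-5=15
Step 5: prey: 64+25-19=70; pred: 15+9-6=18
Step 6: prey: 70+28-25=73; pred: 18+12-7=23
Step 7: prey: 73+29-33=69; pred: 23+16-9=30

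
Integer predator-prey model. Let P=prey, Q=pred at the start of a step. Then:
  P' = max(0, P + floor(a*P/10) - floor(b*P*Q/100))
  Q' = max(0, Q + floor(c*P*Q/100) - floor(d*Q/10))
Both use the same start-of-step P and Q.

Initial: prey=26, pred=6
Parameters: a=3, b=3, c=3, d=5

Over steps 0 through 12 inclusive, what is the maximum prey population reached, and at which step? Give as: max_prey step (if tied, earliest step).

Step 1: prey: 26+7-4=29; pred: 6+4-3=7
Step 2: prey: 29+8-6=31; pred: 7+6-3=10
Step 3: prey: 31+9-9=31; pred: 10+9-5=14
Step 4: prey: 31+9-13=27; pred: 14+13-7=20
Step 5: prey: 27+8-16=19; pred: 20+16-10=26
Step 6: prey: 19+5-14=10; pred: 26+14-13=27
Step 7: prey: 10+3-8=5; pred: 27+8-13=22
Step 8: prey: 5+1-3=3; pred: 22+3-11=14
Step 9: prey: 3+0-1=2; pred: 14+1-7=8
Step 10: prey: 2+0-0=2; pred: 8+0-4=4
Step 11: prey: 2+0-0=2; pred: 4+0-2=2
Step 12: prey: 2+0-0=2; pred: 2+0-1=1
Max prey = 31 at step 2

Answer: 31 2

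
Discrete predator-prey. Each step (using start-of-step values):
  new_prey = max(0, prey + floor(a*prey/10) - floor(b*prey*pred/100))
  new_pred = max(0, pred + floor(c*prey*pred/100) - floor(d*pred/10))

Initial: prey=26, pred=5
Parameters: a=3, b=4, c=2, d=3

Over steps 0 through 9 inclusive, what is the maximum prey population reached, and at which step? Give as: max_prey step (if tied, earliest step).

Answer: 30 2

Derivation:
Step 1: prey: 26+7-5=28; pred: 5+2-1=6
Step 2: prey: 28+8-6=30; pred: 6+3-1=8
Step 3: prey: 30+9-9=30; pred: 8+4-2=10
Step 4: prey: 30+9-12=27; pred: 10+6-3=13
Step 5: prey: 27+8-14=21; pred: 13+7-3=17
Step 6: prey: 21+6-14=13; pred: 17+7-5=19
Step 7: prey: 13+3-9=7; pred: 19+4-5=18
Step 8: prey: 7+2-5=4; pred: 18+2-5=15
Step 9: prey: 4+1-2=3; pred: 15+1-4=12
Max prey = 30 at step 2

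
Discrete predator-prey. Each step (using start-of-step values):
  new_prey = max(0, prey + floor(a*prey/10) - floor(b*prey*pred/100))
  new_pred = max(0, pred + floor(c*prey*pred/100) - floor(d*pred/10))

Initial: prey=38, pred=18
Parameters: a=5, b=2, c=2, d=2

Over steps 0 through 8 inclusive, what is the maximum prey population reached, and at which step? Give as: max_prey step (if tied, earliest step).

Answer: 44 1

Derivation:
Step 1: prey: 38+19-13=44; pred: 18+13-3=28
Step 2: prey: 44+22-24=42; pred: 28+24-5=47
Step 3: prey: 42+21-39=24; pred: 47+39-9=77
Step 4: prey: 24+12-36=0; pred: 77+36-15=98
Step 5: prey: 0+0-0=0; pred: 98+0-19=79
Step 6: prey: 0+0-0=0; pred: 79+0-15=64
Step 7: prey: 0+0-0=0; pred: 64+0-12=52
Step 8: prey: 0+0-0=0; pred: 52+0-10=42
Max prey = 44 at step 1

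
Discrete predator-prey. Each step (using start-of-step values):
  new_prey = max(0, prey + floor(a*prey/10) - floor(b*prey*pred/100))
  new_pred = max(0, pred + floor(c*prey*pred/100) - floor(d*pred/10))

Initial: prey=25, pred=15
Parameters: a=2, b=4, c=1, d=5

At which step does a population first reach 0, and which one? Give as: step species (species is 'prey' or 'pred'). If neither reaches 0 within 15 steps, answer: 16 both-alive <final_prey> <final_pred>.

Answer: 16 both-alive 65 1

Derivation:
Step 1: prey: 25+5-15=15; pred: 15+3-7=11
Step 2: prey: 15+3-6=12; pred: 11+1-5=7
Step 3: prey: 12+2-3=11; pred: 7+0-3=4
Step 4: prey: 11+2-1=12; pred: 4+0-2=2
Step 5: prey: 12+2-0=14; pred: 2+0-1=1
Step 6: prey: 14+2-0=16; pred: 1+0-0=1
Step 7: prey: 16+3-0=19; pred: 1+0-0=1
Step 8: prey: 19+3-0=22; pred: 1+0-0=1
Step 9: prey: 22+4-0=26; pred: 1+0-0=1
Step 10: prey: 26+5-1=30; pred: 1+0-0=1
Step 11: prey: 30+6-1=35; pred: 1+0-0=1
Step 12: prey: 35+7-1=41; pred: 1+0-0=1
Step 13: prey: 41+8-1=48; pred: 1+0-0=1
Step 14: prey: 48+9-1=56; pred: 1+0-0=1
Step 15: prey: 56+11-2=65; pred: 1+0-0=1
No extinction within 15 steps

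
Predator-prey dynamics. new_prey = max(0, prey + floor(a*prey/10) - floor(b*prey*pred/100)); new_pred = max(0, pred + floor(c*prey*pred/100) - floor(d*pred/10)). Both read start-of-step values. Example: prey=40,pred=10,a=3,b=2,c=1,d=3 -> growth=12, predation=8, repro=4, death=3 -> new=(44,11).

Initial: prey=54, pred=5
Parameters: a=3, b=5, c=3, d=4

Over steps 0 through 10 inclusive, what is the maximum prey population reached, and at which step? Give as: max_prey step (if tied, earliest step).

Answer: 57 1

Derivation:
Step 1: prey: 54+16-13=57; pred: 5+8-2=11
Step 2: prey: 57+17-31=43; pred: 11+18-4=25
Step 3: prey: 43+12-53=2; pred: 25+32-10=47
Step 4: prey: 2+0-4=0; pred: 47+2-18=31
Step 5: prey: 0+0-0=0; pred: 31+0-12=19
Step 6: prey: 0+0-0=0; pred: 19+0-7=12
Step 7: prey: 0+0-0=0; pred: 12+0-4=8
Step 8: prey: 0+0-0=0; pred: 8+0-3=5
Step 9: prey: 0+0-0=0; pred: 5+0-2=3
Step 10: prey: 0+0-0=0; pred: 3+0-1=2
Max prey = 57 at step 1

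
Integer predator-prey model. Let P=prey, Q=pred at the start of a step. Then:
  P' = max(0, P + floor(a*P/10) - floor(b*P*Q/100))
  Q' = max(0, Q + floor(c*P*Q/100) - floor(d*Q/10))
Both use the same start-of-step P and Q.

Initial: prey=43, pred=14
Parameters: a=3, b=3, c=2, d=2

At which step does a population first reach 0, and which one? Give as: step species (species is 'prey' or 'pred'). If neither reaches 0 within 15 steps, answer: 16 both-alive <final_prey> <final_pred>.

Answer: 4 prey

Derivation:
Step 1: prey: 43+12-18=37; pred: 14+12-2=24
Step 2: prey: 37+11-26=22; pred: 24+17-4=37
Step 3: prey: 22+6-24=4; pred: 37+16-7=46
Step 4: prey: 4+1-5=0; pred: 46+3-9=40
First extinction: prey at step 4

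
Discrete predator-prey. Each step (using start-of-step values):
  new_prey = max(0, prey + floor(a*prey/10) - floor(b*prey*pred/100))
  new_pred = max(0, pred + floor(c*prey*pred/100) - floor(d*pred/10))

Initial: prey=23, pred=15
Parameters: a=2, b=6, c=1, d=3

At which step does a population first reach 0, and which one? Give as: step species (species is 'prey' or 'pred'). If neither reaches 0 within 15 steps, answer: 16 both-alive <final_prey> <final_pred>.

Step 1: prey: 23+4-20=7; pred: 15+3-4=14
Step 2: prey: 7+1-5=3; pred: 14+0-4=10
Step 3: prey: 3+0-1=2; pred: 10+0-3=7
Step 4: prey: 2+0-0=2; pred: 7+0-2=5
Step 5: prey: 2+0-0=2; pred: 5+0-1=4
Step 6: prey: 2+0-0=2; pred: 4+0-1=3
Step 7: prey: 2+0-0=2; pred: 3+0-0=3
Steps 8-15: state stable at prey=2, pred=3 (no change)
No extinction within 15 steps

Answer: 16 both-alive 2 3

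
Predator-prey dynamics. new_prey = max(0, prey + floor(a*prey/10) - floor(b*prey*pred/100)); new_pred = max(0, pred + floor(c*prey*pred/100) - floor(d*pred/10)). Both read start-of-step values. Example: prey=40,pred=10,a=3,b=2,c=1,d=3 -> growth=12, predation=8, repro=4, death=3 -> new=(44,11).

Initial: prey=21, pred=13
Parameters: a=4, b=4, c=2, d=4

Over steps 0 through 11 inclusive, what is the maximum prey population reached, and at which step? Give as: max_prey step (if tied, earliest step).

Answer: 29 11

Derivation:
Step 1: prey: 21+8-10=19; pred: 13+5-5=13
Step 2: prey: 19+7-9=17; pred: 13+4-5=12
Step 3: prey: 17+6-8=15; pred: 12+4-4=12
Step 4: prey: 15+6-7=14; pred: 12+3-4=11
Step 5: prey: 14+5-6=13; pred: 11+3-4=10
Step 6: prey: 13+5-5=13; pred: 10+2-4=8
Step 7: prey: 13+5-4=14; pred: 8+2-3=7
Step 8: prey: 14+5-3=16; pred: 7+1-2=6
Step 9: prey: 16+6-3=19; pred: 6+1-2=5
Step 10: prey: 19+7-3=23; pred: 5+1-2=4
Step 11: prey: 23+9-3=29; pred: 4+1-1=4
Max prey = 29 at step 11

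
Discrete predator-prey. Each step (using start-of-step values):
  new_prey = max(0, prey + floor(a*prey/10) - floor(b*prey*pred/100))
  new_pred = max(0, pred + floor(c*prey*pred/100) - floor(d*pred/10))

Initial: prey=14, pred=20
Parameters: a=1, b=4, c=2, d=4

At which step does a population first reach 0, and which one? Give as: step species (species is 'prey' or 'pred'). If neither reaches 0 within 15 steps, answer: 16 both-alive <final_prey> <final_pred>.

Step 1: prey: 14+1-11=4; pred: 20+5-8=17
Step 2: prey: 4+0-2=2; pred: 17+1-6=12
Step 3: prey: 2+0-0=2; pred: 12+0-4=8
Step 4: prey: 2+0-0=2; pred: 8+0-3=5
Step 5: prey: 2+0-0=2; pred: 5+0-2=3
Step 6: prey: 2+0-0=2; pred: 3+0-1=2
Step 7: prey: 2+0-0=2; pred: 2+0-0=2
Steps 8-15: state stable at prey=2, pred=2 (no change)
No extinction within 15 steps

Answer: 16 both-alive 2 2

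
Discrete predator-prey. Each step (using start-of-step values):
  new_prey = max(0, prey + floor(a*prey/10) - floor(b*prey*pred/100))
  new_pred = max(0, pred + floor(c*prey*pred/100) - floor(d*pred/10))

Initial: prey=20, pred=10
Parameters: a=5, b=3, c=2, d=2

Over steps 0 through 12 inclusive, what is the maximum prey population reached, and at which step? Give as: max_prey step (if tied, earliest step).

Step 1: prey: 20+10-6=24; pred: 10+4-2=12
Step 2: prey: 24+12-8=28; pred: 12+5-2=15
Step 3: prey: 28+14-12=30; pred: 15+8-3=20
Step 4: prey: 30+15-18=27; pred: 20+12-4=28
Step 5: prey: 27+13-22=18; pred: 28+15-5=38
Step 6: prey: 18+9-20=7; pred: 38+13-7=44
Step 7: prey: 7+3-9=1; pred: 44+6-8=42
Step 8: prey: 1+0-1=0; pred: 42+0-8=34
Step 9: prey: 0+0-0=0; pred: 34+0-6=28
Step 10: prey: 0+0-0=0; pred: 28+0-5=23
Step 11: prey: 0+0-0=0; pred: 23+0-4=19
Step 12: prey: 0+0-0=0; pred: 19+0-3=16
Max prey = 30 at step 3

Answer: 30 3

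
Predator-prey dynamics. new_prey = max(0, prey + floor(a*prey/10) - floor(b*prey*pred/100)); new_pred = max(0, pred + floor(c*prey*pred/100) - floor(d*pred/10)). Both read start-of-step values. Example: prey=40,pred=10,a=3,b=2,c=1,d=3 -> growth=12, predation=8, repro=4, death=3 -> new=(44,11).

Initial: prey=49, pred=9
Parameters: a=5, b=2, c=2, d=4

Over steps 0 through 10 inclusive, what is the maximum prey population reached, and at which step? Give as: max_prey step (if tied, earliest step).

Answer: 79 2

Derivation:
Step 1: prey: 49+24-8=65; pred: 9+8-3=14
Step 2: prey: 65+32-18=79; pred: 14+18-5=27
Step 3: prey: 79+39-42=76; pred: 27+42-10=59
Step 4: prey: 76+38-89=25; pred: 59+89-23=125
Step 5: prey: 25+12-62=0; pred: 125+62-50=137
Step 6: prey: 0+0-0=0; pred: 137+0-54=83
Step 7: prey: 0+0-0=0; pred: 83+0-33=50
Step 8: prey: 0+0-0=0; pred: 50+0-20=30
Step 9: prey: 0+0-0=0; pred: 30+0-12=18
Step 10: prey: 0+0-0=0; pred: 18+0-7=11
Max prey = 79 at step 2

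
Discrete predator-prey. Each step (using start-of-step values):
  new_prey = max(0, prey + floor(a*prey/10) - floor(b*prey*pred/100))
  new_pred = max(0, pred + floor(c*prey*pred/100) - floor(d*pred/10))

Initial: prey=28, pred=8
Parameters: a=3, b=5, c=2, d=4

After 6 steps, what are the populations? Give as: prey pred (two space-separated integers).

Answer: 11 6

Derivation:
Step 1: prey: 28+8-11=25; pred: 8+4-3=9
Step 2: prey: 25+7-11=21; pred: 9+4-3=10
Step 3: prey: 21+6-10=17; pred: 10+4-4=10
Step 4: prey: 17+5-8=14; pred: 10+3-4=9
Step 5: prey: 14+4-6=12; pred: 9+2-3=8
Step 6: prey: 12+3-4=11; pred: 8+1-3=6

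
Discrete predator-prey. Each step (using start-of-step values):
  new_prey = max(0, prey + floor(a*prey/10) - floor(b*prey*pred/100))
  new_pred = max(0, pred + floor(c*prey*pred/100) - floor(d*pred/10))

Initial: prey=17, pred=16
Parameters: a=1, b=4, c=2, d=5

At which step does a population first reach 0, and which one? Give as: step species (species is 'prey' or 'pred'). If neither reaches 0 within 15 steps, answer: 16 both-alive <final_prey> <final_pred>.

Step 1: prey: 17+1-10=8; pred: 16+5-8=13
Step 2: prey: 8+0-4=4; pred: 13+2-6=9
Step 3: prey: 4+0-1=3; pred: 9+0-4=5
Step 4: prey: 3+0-0=3; pred: 5+0-2=3
Step 5: prey: 3+0-0=3; pred: 3+0-1=2
Step 6: prey: 3+0-0=3; pred: 2+0-1=1
Step 7: prey: 3+0-0=3; pred: 1+0-0=1
Steps 8-15: state stable at prey=3, pred=1 (no change)
No extinction within 15 steps

Answer: 16 both-alive 3 1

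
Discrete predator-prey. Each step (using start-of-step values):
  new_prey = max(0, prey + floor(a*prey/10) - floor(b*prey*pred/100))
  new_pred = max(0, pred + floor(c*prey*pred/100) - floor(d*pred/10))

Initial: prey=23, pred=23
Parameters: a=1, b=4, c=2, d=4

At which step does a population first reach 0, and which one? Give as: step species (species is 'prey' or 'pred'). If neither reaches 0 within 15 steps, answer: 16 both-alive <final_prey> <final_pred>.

Answer: 16 both-alive 1 2

Derivation:
Step 1: prey: 23+2-21=4; pred: 23+10-9=24
Step 2: prey: 4+0-3=1; pred: 24+1-9=16
Step 3: prey: 1+0-0=1; pred: 16+0-6=10
Step 4: prey: 1+0-0=1; pred: 10+0-4=6
Step 5: prey: 1+0-0=1; pred: 6+0-2=4
Step 6: prey: 1+0-0=1; pred: 4+0-1=3
Step 7: prey: 1+0-0=1; pred: 3+0-1=2
Step 8: prey: 1+0-0=1; pred: 2+0-0=2
Steps 9-15: state stable at prey=1, pred=2 (no change)
No extinction within 15 steps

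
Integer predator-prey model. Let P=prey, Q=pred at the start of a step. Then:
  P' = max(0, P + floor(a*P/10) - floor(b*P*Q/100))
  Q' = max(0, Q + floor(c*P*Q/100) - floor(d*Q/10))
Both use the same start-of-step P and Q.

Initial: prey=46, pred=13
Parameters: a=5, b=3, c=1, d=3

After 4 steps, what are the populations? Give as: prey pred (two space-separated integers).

Step 1: prey: 46+23-17=52; pred: 13+5-3=15
Step 2: prey: 52+26-23=55; pred: 15+7-4=18
Step 3: prey: 55+27-29=53; pred: 18+9-5=22
Step 4: prey: 53+26-34=45; pred: 22+11-6=27

Answer: 45 27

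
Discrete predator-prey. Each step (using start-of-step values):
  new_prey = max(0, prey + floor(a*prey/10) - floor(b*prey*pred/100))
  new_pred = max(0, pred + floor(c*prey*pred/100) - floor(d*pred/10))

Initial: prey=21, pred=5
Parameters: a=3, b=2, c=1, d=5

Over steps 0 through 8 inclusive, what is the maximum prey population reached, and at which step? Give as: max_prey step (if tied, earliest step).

Step 1: prey: 21+6-2=25; pred: 5+1-2=4
Step 2: prey: 25+7-2=30; pred: 4+1-2=3
Step 3: prey: 30+9-1=38; pred: 3+0-1=2
Step 4: prey: 38+11-1=48; pred: 2+0-1=1
Step 5: prey: 48+14-0=62; pred: 1+0-0=1
Step 6: prey: 62+18-1=79; pred: 1+0-0=1
Step 7: prey: 79+23-1=101; pred: 1+0-0=1
Step 8: prey: 101+30-2=129; pred: 1+1-0=2
Max prey = 129 at step 8

Answer: 129 8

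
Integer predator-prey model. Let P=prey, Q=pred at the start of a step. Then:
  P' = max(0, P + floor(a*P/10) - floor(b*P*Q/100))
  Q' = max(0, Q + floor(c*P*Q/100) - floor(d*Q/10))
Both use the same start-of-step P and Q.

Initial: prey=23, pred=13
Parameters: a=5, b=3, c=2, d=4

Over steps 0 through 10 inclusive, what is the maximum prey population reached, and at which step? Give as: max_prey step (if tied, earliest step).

Answer: 31 3

Derivation:
Step 1: prey: 23+11-8=26; pred: 13+5-5=13
Step 2: prey: 26+13-10=29; pred: 13+6-5=14
Step 3: prey: 29+14-12=31; pred: 14+8-5=17
Step 4: prey: 31+15-15=31; pred: 17+10-6=21
Step 5: prey: 31+15-19=27; pred: 21+13-8=26
Step 6: prey: 27+13-21=19; pred: 26+14-10=30
Step 7: prey: 19+9-17=11; pred: 30+11-12=29
Step 8: prey: 11+5-9=7; pred: 29+6-11=24
Step 9: prey: 7+3-5=5; pred: 24+3-9=18
Step 10: prey: 5+2-2=5; pred: 18+1-7=12
Max prey = 31 at step 3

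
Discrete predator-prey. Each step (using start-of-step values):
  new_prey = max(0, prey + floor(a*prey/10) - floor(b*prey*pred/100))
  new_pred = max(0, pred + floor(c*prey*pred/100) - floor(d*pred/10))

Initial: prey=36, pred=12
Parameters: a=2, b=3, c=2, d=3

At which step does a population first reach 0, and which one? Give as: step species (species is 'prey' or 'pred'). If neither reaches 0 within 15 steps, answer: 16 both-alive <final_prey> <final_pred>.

Step 1: prey: 36+7-12=31; pred: 12+8-3=17
Step 2: prey: 31+6-15=22; pred: 17+10-5=22
Step 3: prey: 22+4-14=12; pred: 22+9-6=25
Step 4: prey: 12+2-9=5; pred: 25+6-7=24
Step 5: prey: 5+1-3=3; pred: 24+2-7=19
Step 6: prey: 3+0-1=2; pred: 19+1-5=15
Step 7: prey: 2+0-0=2; pred: 15+0-4=11
Step 8: prey: 2+0-0=2; pred: 11+0-3=8
Step 9: prey: 2+0-0=2; pred: 8+0-2=6
Step 10: prey: 2+0-0=2; pred: 6+0-1=5
Step 11: prey: 2+0-0=2; pred: 5+0-1=4
Step 12: prey: 2+0-0=2; pred: 4+0-1=3
Step 13: prey: 2+0-0=2; pred: 3+0-0=3
Steps 14-15: state stable at prey=2, pred=3 (no change)
No extinction within 15 steps

Answer: 16 both-alive 2 3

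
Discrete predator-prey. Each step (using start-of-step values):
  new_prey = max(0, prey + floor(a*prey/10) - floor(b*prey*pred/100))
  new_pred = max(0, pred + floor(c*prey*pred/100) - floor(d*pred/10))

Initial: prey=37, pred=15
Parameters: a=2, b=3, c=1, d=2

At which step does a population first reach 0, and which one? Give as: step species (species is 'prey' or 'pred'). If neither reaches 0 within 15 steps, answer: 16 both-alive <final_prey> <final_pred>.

Step 1: prey: 37+7-16=28; pred: 15+5-3=17
Step 2: prey: 28+5-14=19; pred: 17+4-3=18
Step 3: prey: 19+3-10=12; pred: 18+3-3=18
Step 4: prey: 12+2-6=8; pred: 18+2-3=17
Step 5: prey: 8+1-4=5; pred: 17+1-3=15
Step 6: prey: 5+1-2=4; pred: 15+0-3=12
Step 7: prey: 4+0-1=3; pred: 12+0-2=10
Step 8: prey: 3+0-0=3; pred: 10+0-2=8
Step 9: prey: 3+0-0=3; pred: 8+0-1=7
Step 10: prey: 3+0-0=3; pred: 7+0-1=6
Step 11: prey: 3+0-0=3; pred: 6+0-1=5
Step 12: prey: 3+0-0=3; pred: 5+0-1=4
Step 13: prey: 3+0-0=3; pred: 4+0-0=4
Steps 14-15: state stable at prey=3, pred=4 (no change)
No extinction within 15 steps

Answer: 16 both-alive 3 4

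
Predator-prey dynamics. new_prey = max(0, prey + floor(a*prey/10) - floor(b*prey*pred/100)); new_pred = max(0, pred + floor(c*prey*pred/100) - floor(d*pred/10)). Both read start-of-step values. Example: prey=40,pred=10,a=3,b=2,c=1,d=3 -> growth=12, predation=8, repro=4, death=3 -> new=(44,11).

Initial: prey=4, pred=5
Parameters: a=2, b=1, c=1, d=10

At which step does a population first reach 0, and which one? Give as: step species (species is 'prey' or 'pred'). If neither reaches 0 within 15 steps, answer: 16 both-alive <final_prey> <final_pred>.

Step 1: prey: 4+0-0=4; pred: 5+0-5=0
First extinction: pred at step 1

Answer: 1 pred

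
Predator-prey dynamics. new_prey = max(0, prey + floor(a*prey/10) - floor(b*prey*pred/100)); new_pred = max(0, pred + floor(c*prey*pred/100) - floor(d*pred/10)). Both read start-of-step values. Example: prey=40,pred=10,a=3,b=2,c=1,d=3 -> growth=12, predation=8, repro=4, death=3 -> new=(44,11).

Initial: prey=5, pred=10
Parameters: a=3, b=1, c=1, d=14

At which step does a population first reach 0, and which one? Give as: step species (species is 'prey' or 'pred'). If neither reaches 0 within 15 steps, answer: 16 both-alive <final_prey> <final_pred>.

Step 1: prey: 5+1-0=6; pred: 10+0-14=0
First extinction: pred at step 1

Answer: 1 pred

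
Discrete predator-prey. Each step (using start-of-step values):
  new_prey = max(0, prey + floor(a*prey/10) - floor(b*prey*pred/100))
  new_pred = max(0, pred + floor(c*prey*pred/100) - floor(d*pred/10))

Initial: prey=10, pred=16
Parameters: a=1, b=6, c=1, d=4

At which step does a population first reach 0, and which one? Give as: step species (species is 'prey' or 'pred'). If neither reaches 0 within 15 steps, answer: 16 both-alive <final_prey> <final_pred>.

Step 1: prey: 10+1-9=2; pred: 16+1-6=11
Step 2: prey: 2+0-1=1; pred: 11+0-4=7
Step 3: prey: 1+0-0=1; pred: 7+0-2=5
Step 4: prey: 1+0-0=1; pred: 5+0-2=3
Step 5: prey: 1+0-0=1; pred: 3+0-1=2
Step 6: prey: 1+0-0=1; pred: 2+0-0=2
Steps 7-15: state stable at prey=1, pred=2 (no change)
No extinction within 15 steps

Answer: 16 both-alive 1 2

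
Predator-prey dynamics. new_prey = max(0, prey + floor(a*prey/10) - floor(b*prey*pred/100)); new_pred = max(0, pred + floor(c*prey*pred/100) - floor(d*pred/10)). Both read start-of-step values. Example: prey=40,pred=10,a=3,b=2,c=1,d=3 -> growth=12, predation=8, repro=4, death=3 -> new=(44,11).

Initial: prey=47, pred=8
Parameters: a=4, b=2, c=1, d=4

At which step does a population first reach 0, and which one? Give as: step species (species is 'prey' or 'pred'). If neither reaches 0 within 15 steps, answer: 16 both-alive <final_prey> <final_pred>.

Answer: 8 prey

Derivation:
Step 1: prey: 47+18-7=58; pred: 8+3-3=8
Step 2: prey: 58+23-9=72; pred: 8+4-3=9
Step 3: prey: 72+28-12=88; pred: 9+6-3=12
Step 4: prey: 88+35-21=102; pred: 12+10-4=18
Step 5: prey: 102+40-36=106; pred: 18+18-7=29
Step 6: prey: 106+42-61=87; pred: 29+30-11=48
Step 7: prey: 87+34-83=38; pred: 48+41-19=70
Step 8: prey: 38+15-53=0; pred: 70+26-28=68
First extinction: prey at step 8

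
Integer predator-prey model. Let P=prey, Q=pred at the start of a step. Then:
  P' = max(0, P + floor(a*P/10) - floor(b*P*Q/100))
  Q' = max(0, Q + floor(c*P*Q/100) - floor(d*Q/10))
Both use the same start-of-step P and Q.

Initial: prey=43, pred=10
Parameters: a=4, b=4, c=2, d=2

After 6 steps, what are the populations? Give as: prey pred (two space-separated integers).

Step 1: prey: 43+17-17=43; pred: 10+8-2=16
Step 2: prey: 43+17-27=33; pred: 16+13-3=26
Step 3: prey: 33+13-34=12; pred: 26+17-5=38
Step 4: prey: 12+4-18=0; pred: 38+9-7=40
Step 5: prey: 0+0-0=0; pred: 40+0-8=32
Step 6: prey: 0+0-0=0; pred: 32+0-6=26

Answer: 0 26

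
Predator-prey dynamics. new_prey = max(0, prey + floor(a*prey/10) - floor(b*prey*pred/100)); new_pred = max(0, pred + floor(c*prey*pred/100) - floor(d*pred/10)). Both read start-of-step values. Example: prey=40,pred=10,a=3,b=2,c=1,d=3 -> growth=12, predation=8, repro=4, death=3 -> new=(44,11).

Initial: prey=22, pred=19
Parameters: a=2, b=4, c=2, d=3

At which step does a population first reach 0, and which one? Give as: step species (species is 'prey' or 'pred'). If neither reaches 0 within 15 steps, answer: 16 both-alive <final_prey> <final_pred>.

Step 1: prey: 22+4-16=10; pred: 19+8-5=22
Step 2: prey: 10+2-8=4; pred: 22+4-6=20
Step 3: prey: 4+0-3=1; pred: 20+1-6=15
Step 4: prey: 1+0-0=1; pred: 15+0-4=11
Step 5: prey: 1+0-0=1; pred: 11+0-3=8
Step 6: prey: 1+0-0=1; pred: 8+0-2=6
Step 7: prey: 1+0-0=1; pred: 6+0-1=5
Step 8: prey: 1+0-0=1; pred: 5+0-1=4
Step 9: prey: 1+0-0=1; pred: 4+0-1=3
Step 10: prey: 1+0-0=1; pred: 3+0-0=3
Steps 11-15: state stable at prey=1, pred=3 (no change)
No extinction within 15 steps

Answer: 16 both-alive 1 3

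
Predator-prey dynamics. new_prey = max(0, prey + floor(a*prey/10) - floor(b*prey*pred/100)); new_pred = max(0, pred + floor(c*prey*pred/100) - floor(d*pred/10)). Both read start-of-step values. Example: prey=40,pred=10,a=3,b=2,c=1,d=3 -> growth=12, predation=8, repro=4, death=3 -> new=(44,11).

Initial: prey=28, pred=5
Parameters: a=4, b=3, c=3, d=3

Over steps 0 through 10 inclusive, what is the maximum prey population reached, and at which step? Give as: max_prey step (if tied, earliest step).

Answer: 41 2

Derivation:
Step 1: prey: 28+11-4=35; pred: 5+4-1=8
Step 2: prey: 35+14-8=41; pred: 8+8-2=14
Step 3: prey: 41+16-17=40; pred: 14+17-4=27
Step 4: prey: 40+16-32=24; pred: 27+32-8=51
Step 5: prey: 24+9-36=0; pred: 51+36-15=72
Step 6: prey: 0+0-0=0; pred: 72+0-21=51
Step 7: prey: 0+0-0=0; pred: 51+0-15=36
Step 8: prey: 0+0-0=0; pred: 36+0-10=26
Step 9: prey: 0+0-0=0; pred: 26+0-7=19
Step 10: prey: 0+0-0=0; pred: 19+0-5=14
Max prey = 41 at step 2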